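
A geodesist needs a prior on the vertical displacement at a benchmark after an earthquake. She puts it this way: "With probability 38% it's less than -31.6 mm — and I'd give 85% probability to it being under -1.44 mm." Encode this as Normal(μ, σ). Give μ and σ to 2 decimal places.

μ = -24.73, σ = 22.48

For Normal(μ,σ), the p-quantile is μ + z_p·σ. Here z_{0.38} = -0.3055, z_{0.85} = 1.036.
So -31.6 = μ − 0.3055σ and -1.44 = μ + 1.036σ.
Subtracting: σ = (-1.44 − -31.6)/(1.036 − (-0.3055)) = 22.48.
Then μ = -31.6 − (-0.3055)·22.48 = -24.73.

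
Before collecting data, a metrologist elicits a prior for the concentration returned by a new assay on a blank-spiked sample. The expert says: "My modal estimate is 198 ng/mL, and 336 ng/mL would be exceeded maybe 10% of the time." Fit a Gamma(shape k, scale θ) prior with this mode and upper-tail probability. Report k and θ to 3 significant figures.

k ≈ 7.77, θ ≈ 29.3

Gamma(k,θ) with k>1 has mode (k−1)θ, so θ = 198/(k−1).
Need P(X < 336) = 0.9 with θ tied to k this way. Start at k = 2, θ = 198: P(X<336) ≈ 0.506.
Too low — raise k to concentrate. Iterating converges to k ≈ 7.77.
Then θ = 198/(7.77−1) ≈ 29.3.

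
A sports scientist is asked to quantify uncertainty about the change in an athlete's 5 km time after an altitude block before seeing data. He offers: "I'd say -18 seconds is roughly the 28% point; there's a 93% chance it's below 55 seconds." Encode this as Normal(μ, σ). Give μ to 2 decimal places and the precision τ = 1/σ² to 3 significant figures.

μ = 2.67, τ = 0.000795

The p-quantile of Normal(μ,σ) is μ + z_p·σ, with z_{0.28} = -0.5828 and z_{0.93} = 1.476.
Eliminate σ: μ = (z₂·x₁ − z₁·x₂)/(z₂ − z₁) = (1.476·-18 − (-0.5828)·55)/2.059 = 2.67.
Then σ = (x₂ − x₁)/(z₂ − z₁) = (55 − -18)/2.059 = 35.46.
Precision τ = 1/σ² = 1/35.46² = 0.000795.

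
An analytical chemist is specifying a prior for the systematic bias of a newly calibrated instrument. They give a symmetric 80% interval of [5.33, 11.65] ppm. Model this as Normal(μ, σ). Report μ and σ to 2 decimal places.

A symmetric 80% interval runs μ ± z·σ with z = 1.282.
Half-width = 3.16, so σ = 3.16/1.282 = 2.47.
μ is the interval midpoint, 8.49.

μ = 8.49, σ = 2.47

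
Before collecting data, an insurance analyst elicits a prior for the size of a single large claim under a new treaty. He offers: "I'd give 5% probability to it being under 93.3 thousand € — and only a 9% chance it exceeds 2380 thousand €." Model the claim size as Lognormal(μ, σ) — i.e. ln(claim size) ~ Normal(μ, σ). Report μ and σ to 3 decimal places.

μ ≈ 6.320, σ ≈ 1.085

If T ~ Lognormal(μ,σ) then ln T ~ Normal(μ,σ), so the p-quantile of ln T is μ + z_p·σ.
ln(93.3) = 4.536 and ln(2380) = 7.775; z_{0.05} = -1.645, z_{0.91} = 1.341.
σ = (7.775 − 4.536)/(1.341 − (-1.645)) = 1.085.
μ = 4.536 − (-1.645)·1.085 = 6.320.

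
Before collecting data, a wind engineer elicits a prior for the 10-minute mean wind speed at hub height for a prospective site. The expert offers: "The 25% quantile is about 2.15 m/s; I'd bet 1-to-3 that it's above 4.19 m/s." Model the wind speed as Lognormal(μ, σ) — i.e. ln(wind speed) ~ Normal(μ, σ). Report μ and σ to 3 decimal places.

If T ~ Lognormal(μ,σ) then ln T ~ Normal(μ,σ), so the p-quantile of ln T is μ + z_p·σ.
ln(2.15) = 0.7655 and ln(4.19) = 1.433; z_{0.25} = -0.6745, z_{0.75} = 0.6745.
σ = (1.433 − 0.7655)/(0.6745 − (-0.6745)) = 0.495.
μ = 0.7655 − (-0.6745)·0.495 = 1.099.

μ ≈ 1.099, σ ≈ 0.495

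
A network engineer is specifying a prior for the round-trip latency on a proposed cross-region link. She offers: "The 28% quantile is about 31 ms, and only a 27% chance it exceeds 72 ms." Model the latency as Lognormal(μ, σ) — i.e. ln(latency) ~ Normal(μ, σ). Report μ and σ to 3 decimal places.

μ ≈ 3.845, σ ≈ 0.705

If T ~ Lognormal(μ,σ) then ln T ~ Normal(μ,σ), so the p-quantile of ln T is μ + z_p·σ.
ln(31) = 3.434 and ln(72) = 4.277; z_{0.28} = -0.5828, z_{0.73} = 0.6128.
σ = (4.277 − 3.434)/(0.6128 − (-0.5828)) = 0.705.
μ = 3.434 − (-0.5828)·0.705 = 3.845.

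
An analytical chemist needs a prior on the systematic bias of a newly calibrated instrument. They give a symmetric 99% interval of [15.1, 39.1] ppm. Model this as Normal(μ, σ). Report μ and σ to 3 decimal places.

μ = 27.100, σ = 4.659

A symmetric 99% interval runs μ ± z·σ with z = 2.576.
Half-width = 12, so σ = 12/2.576 = 4.659.
μ is the interval midpoint, 27.100.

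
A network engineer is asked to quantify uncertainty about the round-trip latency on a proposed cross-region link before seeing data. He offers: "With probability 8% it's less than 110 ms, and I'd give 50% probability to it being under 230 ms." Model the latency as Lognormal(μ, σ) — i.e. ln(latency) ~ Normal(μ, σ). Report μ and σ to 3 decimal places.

μ ≈ 5.438, σ ≈ 0.525

If T ~ Lognormal(μ,σ) then ln T ~ Normal(μ,σ), so the p-quantile of ln T is μ + z_p·σ.
ln(110) = 4.7 and ln(230) = 5.438; z_{0.08} = -1.405, z_{0.5} = 0.
σ = (5.438 − 4.7)/(0 − (-1.405)) = 0.525.
μ = 4.7 − (-1.405)·0.525 = 5.438.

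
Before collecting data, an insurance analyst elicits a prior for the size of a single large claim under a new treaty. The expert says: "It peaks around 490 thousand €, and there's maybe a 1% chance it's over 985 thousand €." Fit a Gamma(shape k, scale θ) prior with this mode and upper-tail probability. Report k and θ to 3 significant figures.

Gamma(k,θ) with k>1 has mode (k−1)θ, so θ = 490/(k−1).
Need P(X < 985) = 0.99 with θ tied to k this way. Start at k = 2, θ = 490: P(X<985) ≈ 0.597.
Too low — raise k to concentrate. Iterating converges to k ≈ 11.1.
Then θ = 490/(11.1−1) ≈ 48.7.

k ≈ 11.1, θ ≈ 48.7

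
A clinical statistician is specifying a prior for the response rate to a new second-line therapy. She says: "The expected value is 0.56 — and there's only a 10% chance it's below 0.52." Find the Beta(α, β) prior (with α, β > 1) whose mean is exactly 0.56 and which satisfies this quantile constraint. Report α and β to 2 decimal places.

α ≈ 142.17, β ≈ 111.71

With mean 0.56 fixed, write α = 0.56s, β = 0.44s where s = α+β.
Need P(θ < 0.52) = 0.1 under Beta(0.56s, 0.44s). Normal approximation: (q−m)/√(m(1−m)/s) ≈ z_{0.1} = -1.28, so s ≈ 0.56·0.44·(-1.28)²/(0.52−0.56)² = 252.9.
At s = 252.9: P(θ<0.52) ≈ 0.100. Adjusting to match 0.1 gives s ≈ 253.88.
So α = 0.56·253.88 ≈ 142.17, β = 0.44·253.88 ≈ 111.71.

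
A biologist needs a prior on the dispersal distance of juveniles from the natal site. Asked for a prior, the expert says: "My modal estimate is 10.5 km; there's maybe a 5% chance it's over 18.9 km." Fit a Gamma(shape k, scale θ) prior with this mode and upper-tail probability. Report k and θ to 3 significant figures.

k ≈ 9.07, θ ≈ 1.3

Gamma(k,θ) with k>1 has mode (k−1)θ, so θ = 10.5/(k−1).
Need P(X < 18.9) = 0.95 with θ tied to k this way. Start at k = 2, θ = 10.5: P(X<18.9) ≈ 0.537.
Too low — raise k to concentrate. Iterating converges to k ≈ 9.07.
Then θ = 10.5/(9.07−1) ≈ 1.3.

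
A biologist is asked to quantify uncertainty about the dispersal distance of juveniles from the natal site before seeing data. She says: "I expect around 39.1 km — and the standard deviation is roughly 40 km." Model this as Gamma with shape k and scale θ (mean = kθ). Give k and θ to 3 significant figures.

For Gamma(k, scale θ): mean = kθ, variance = kθ², so CV = 1/√k.
CV = SD/mean = 40/39.1 = 1.023, hence k = 1/CV² = 0.956.
Then θ = mean/k = 39.1/0.956 = 40.9.

k ≈ 0.956, θ ≈ 40.9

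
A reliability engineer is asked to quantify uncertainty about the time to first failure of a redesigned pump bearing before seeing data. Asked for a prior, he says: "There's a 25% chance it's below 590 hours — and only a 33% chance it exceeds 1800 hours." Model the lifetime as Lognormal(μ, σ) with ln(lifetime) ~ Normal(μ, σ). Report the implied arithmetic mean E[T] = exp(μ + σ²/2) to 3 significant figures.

E[T] ≈ 1910 hours

If T ~ Lognormal(μ,σ) then ln T ~ Normal(μ,σ), so the p-quantile of ln T is μ + z_p·σ.
ln(590) = 6.38 and ln(1800) = 7.496; z_{0.25} = -0.6745, z_{0.67} = 0.4399.
σ = (7.496 − 6.38)/(0.4399 − (-0.6745)) = 1.001.
μ = 6.38 − (-0.6745)·1.001 = 7.055.
E[T] = exp(μ + σ²/2) = exp(7.055 + 0.5009) = 1910 hours.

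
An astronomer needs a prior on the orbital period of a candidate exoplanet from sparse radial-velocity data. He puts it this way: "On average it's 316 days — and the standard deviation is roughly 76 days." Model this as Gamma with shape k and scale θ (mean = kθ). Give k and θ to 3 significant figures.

For Gamma(k, scale θ): mean = kθ, variance = kθ², so CV = 1/√k.
CV = SD/mean = 76/316 = 0.2405, hence k = 1/CV² = 17.3.
Then θ = mean/k = 316/17.3 = 18.3.

k ≈ 17.3, θ ≈ 18.3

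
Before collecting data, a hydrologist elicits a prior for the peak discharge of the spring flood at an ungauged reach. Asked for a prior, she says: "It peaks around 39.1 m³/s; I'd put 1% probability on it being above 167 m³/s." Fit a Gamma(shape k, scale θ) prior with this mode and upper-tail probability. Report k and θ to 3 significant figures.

k ≈ 2.95, θ ≈ 20.1

Gamma(k,θ) with k>1 has mode (k−1)θ, so θ = 39.1/(k−1).
Need P(X < 167) = 0.99 with θ tied to k this way. Start at k = 2, θ = 39.1: P(X<167) ≈ 0.926.
Too low — raise k to concentrate. Iterating converges to k ≈ 2.95.
Then θ = 39.1/(2.95−1) ≈ 20.1.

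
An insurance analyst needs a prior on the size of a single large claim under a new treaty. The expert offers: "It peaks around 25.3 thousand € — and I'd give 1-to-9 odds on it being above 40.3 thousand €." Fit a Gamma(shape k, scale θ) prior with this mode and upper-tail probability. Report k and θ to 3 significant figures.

k ≈ 9.66, θ ≈ 2.92

Gamma(k,θ) with k>1 has mode (k−1)θ, so θ = 25.3/(k−1).
Need P(X < 40.3) = 0.9 with θ tied to k this way. Start at k = 2, θ = 25.3: P(X<40.3) ≈ 0.473.
Too low — raise k to concentrate. Iterating converges to k ≈ 9.66.
Then θ = 25.3/(9.66−1) ≈ 2.92.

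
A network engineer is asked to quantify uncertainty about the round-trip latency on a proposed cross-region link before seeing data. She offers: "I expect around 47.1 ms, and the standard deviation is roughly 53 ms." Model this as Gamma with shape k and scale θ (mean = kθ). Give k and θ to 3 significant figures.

k ≈ 0.79, θ ≈ 59.6

For Gamma(k, scale θ): mean = kθ, variance = kθ², so CV = 1/√k.
CV = SD/mean = 53/47.1 = 1.125, hence k = 1/CV² = 0.79.
Then θ = mean/k = 47.1/0.79 = 59.6.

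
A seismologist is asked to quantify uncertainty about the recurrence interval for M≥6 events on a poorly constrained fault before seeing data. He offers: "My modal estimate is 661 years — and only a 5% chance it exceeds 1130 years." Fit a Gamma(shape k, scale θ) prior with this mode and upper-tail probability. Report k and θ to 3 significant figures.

Gamma(k,θ) with k>1 has mode (k−1)θ, so θ = 661/(k−1).
Need P(X < 1130) = 0.95 with θ tied to k this way. Start at k = 2, θ = 661: P(X<1130) ≈ 0.510.
Too low — raise k to concentrate. Iterating converges to k ≈ 10.7.
Then θ = 661/(10.7−1) ≈ 68.1.

k ≈ 10.7, θ ≈ 68.1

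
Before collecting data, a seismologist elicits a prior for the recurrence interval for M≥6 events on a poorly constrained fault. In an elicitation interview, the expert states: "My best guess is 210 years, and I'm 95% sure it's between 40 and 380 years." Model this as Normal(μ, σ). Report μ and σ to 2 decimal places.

μ = 210.00, σ = 86.74

A symmetric 95% interval runs μ ± z·σ with z = 1.96.
Half-width = 170, so σ = 170/1.96 = 86.74.
μ is the stated best guess, 210.00.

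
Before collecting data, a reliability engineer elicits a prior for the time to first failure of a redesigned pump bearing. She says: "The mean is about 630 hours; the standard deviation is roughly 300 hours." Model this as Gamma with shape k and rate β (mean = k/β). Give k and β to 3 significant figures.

For Gamma(k, rate β): mean = k/β, variance = k/β², so CV = 1/√k.
CV = SD/mean = 300/630 = 0.4762, hence k = 1/CV² = 4.41.
Then β = k/mean = 4.41/630 = 0.007.

k ≈ 4.41, β ≈ 0.007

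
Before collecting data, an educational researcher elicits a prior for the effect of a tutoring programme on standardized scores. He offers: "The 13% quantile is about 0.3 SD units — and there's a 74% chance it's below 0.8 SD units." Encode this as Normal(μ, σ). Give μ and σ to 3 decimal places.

For Normal(μ,σ), the p-quantile is μ + z_p·σ. Here z_{0.13} = -1.126, z_{0.74} = 0.6433.
So 0.3 = μ − 1.126σ and 0.8 = μ + 0.6433σ.
Subtracting: σ = (0.8 − 0.3)/(0.6433 − (-1.126)) = 0.283.
Then μ = 0.3 − (-1.126)·0.283 = 0.618.

μ = 0.618, σ = 0.283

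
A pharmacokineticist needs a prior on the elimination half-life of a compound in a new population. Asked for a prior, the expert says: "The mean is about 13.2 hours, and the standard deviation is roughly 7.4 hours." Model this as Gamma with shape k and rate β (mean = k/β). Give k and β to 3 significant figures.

For Gamma(k, rate β): mean = k/β, variance = k/β², so CV = 1/√k.
CV = SD/mean = 7.4/13.2 = 0.5606, hence k = 1/CV² = 3.18.
Then β = k/mean = 3.18/13.2 = 0.241.

k ≈ 3.18, β ≈ 0.241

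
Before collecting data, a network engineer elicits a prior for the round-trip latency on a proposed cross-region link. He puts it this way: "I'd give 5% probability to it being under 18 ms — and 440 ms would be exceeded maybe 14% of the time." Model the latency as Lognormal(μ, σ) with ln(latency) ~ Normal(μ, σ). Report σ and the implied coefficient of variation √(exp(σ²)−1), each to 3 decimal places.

If T ~ Lognormal(μ,σ) then ln T ~ Normal(μ,σ), so the p-quantile of ln T is μ + z_p·σ.
ln(18) = 2.89 and ln(440) = 6.087; z_{0.05} = -1.645, z_{0.86} = 1.08.
σ = (6.087 − 2.89)/(1.08 − (-1.645)) = 1.173.
μ = 2.89 − (-1.645)·1.173 = 4.820.
CV = √(exp(σ²)−1) = √(exp(1.3757)−1) = 1.720.

σ ≈ 1.173, CV ≈ 1.720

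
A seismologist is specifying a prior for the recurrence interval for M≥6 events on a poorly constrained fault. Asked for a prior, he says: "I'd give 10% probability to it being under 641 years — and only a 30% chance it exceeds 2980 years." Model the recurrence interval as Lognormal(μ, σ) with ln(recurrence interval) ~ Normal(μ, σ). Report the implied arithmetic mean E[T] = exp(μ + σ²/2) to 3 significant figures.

If T ~ Lognormal(μ,σ) then ln T ~ Normal(μ,σ), so the p-quantile of ln T is μ + z_p·σ.
ln(641) = 6.463 and ln(2980) = 8; z_{0.1} = -1.282, z_{0.7} = 0.5244.
σ = (8 − 6.463)/(0.5244 − (-1.282)) = 0.851.
μ = 6.463 − (-1.282)·0.851 = 7.553.
E[T] = exp(μ + σ²/2) = exp(7.553 + 0.3620) = 2740 years.

E[T] ≈ 2740 years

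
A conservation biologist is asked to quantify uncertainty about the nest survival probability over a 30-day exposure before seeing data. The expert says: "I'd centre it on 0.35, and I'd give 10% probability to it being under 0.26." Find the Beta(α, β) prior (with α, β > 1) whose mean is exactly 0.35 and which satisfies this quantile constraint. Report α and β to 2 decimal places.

With mean 0.35 fixed, write α = 0.35s, β = 0.65s where s = α+β.
Need P(θ < 0.26) = 0.1 under Beta(0.35s, 0.65s). Normal approximation: (q−m)/√(m(1−m)/s) ≈ z_{0.1} = -1.28, so s ≈ 0.35·0.65·(-1.28)²/(0.26−0.35)² = 46.1.
At s = 46.1: P(θ<0.26) ≈ 0.095. Adjusting to match 0.1 gives s ≈ 44.18.
So α = 0.35·44.18 ≈ 15.46, β = 0.65·44.18 ≈ 28.71.

α ≈ 15.46, β ≈ 28.71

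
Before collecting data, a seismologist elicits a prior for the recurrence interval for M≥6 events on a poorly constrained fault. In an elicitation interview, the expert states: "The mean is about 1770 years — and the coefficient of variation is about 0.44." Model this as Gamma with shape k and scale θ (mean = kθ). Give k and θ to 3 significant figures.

k ≈ 5.17, θ ≈ 343

For Gamma(k, scale θ): mean = kθ, variance = kθ², so CV = 1/√k.
CV = 0.44, hence k = 1/CV² = 5.17.
Then θ = mean/k = 1770/5.17 = 343.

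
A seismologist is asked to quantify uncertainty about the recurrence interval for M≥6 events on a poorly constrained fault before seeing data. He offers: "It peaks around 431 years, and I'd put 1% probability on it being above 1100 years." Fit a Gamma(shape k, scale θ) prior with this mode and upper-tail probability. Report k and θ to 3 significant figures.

k ≈ 6.32, θ ≈ 81

Gamma(k,θ) with k>1 has mode (k−1)θ, so θ = 431/(k−1).
Need P(X < 1100) = 0.99 with θ tied to k this way. Start at k = 2, θ = 431: P(X<1100) ≈ 0.723.
Too low — raise k to concentrate. Iterating converges to k ≈ 6.32.
Then θ = 431/(6.32−1) ≈ 81.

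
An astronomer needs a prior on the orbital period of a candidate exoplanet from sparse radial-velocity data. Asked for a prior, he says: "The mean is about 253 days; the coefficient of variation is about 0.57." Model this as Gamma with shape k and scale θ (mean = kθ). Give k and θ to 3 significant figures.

For Gamma(k, scale θ): mean = kθ, variance = kθ², so CV = 1/√k.
CV = 0.57, hence k = 1/CV² = 3.08.
Then θ = mean/k = 253/3.08 = 82.2.

k ≈ 3.08, θ ≈ 82.2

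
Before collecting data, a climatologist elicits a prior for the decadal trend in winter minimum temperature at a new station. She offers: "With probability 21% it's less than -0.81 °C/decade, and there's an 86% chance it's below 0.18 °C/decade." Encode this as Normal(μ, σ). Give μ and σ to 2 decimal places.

μ = -0.39, σ = 0.52

The p-quantile of Normal(μ,σ) is μ + z_p·σ, with z_{0.21} = -0.8064 and z_{0.86} = 1.08.
Eliminate σ: μ = (z₂·x₁ − z₁·x₂)/(z₂ − z₁) = (1.08·-0.81 − (-0.8064)·0.18)/1.887 = -0.39.
Then σ = (x₂ − x₁)/(z₂ − z₁) = (0.18 − -0.81)/1.887 = 0.52.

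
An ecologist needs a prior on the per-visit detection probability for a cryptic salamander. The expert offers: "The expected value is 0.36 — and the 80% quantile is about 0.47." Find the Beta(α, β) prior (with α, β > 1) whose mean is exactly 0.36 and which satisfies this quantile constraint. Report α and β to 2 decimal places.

With mean 0.36 fixed, write α = 0.36s, β = 0.64s where s = α+β.
Need P(θ < 0.47) = 0.8 under Beta(0.36s, 0.64s). Normal approximation: (q−m)/√(m(1−m)/s) ≈ z_{0.8} = 0.842, so s ≈ 0.36·0.64·(0.842)²/(0.47−0.36)² = 13.5.
At s = 13.5: P(θ<0.47) ≈ 0.804. Adjusting to match 0.8 gives s ≈ 13.05.
So α = 0.36·13.05 ≈ 4.70, β = 0.64·13.05 ≈ 8.35.

α ≈ 4.70, β ≈ 8.35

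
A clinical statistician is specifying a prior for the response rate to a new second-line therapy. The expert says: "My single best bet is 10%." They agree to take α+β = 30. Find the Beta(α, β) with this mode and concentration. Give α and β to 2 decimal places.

α = 3.80, β = 26.20

For α,β > 1 the Beta mode is (α−1)/(α+β−2). With α+β = 30, the mode is (α−1)/28.
Set (α−1)/28 = 0.1 → α = 1 + 0.1·28 = 3.80.
β = 30 − α = 26.20.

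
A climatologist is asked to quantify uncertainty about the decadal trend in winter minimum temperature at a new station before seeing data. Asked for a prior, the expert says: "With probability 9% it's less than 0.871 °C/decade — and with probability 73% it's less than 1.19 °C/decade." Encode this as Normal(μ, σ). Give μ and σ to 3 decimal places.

For Normal(μ,σ), the p-quantile is μ + z_p·σ. Here z_{0.09} = -1.341, z_{0.73} = 0.6128.
So 0.871 = μ − 1.341σ and 1.19 = μ + 0.6128σ.
Subtracting: σ = (1.19 − 0.871)/(0.6128 − (-1.341)) = 0.163.
Then μ = 0.871 − (-1.341)·0.163 = 1.090.

μ = 1.090, σ = 0.163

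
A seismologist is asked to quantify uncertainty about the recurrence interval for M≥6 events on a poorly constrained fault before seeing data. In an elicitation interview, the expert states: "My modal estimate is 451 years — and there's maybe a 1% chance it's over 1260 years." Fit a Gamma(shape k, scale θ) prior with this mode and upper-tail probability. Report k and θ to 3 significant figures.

Gamma(k,θ) with k>1 has mode (k−1)θ, so θ = 451/(k−1).
Need P(X < 1260) = 0.99 with θ tied to k this way. Start at k = 2, θ = 451: P(X<1260) ≈ 0.768.
Too low — raise k to concentrate. Iterating converges to k ≈ 5.34.
Then θ = 451/(5.34−1) ≈ 104.

k ≈ 5.34, θ ≈ 104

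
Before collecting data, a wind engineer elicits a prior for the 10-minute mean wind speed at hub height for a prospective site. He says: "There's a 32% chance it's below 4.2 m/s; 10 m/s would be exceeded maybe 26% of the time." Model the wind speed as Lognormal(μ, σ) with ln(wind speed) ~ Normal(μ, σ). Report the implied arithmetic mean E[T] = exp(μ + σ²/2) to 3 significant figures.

E[T] ≈ 8.21 m/s

If T ~ Lognormal(μ,σ) then ln T ~ Normal(μ,σ), so the p-quantile of ln T is μ + z_p·σ.
ln(4.2) = 1.435 and ln(10) = 2.303; z_{0.32} = -0.4677, z_{0.74} = 0.6433.
σ = (2.303 − 1.435)/(0.6433 − (-0.4677)) = 0.781.
μ = 1.435 − (-0.4677)·0.781 = 1.800.
E[T] = exp(μ + σ²/2) = exp(1.800 + 0.3048) = 8.21 m/s.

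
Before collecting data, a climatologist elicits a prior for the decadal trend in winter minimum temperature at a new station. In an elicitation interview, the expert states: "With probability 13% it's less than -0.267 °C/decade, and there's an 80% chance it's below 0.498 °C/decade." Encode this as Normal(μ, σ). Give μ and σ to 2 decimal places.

For Normal(μ,σ), the p-quantile is μ + z_p·σ. Here z_{0.13} = -1.126, z_{0.8} = 0.8416.
So -0.267 = μ − 1.126σ and 0.498 = μ + 0.8416σ.
Subtracting: σ = (0.498 − -0.267)/(0.8416 − (-1.126)) = 0.39.
Then μ = -0.267 − (-1.126)·0.39 = 0.17.

μ = 0.17, σ = 0.39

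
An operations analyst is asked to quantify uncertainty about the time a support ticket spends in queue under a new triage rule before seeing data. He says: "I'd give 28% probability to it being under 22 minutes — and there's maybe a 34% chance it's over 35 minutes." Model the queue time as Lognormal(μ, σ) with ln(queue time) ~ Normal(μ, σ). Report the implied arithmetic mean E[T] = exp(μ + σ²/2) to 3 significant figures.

If T ~ Lognormal(μ,σ) then ln T ~ Normal(μ,σ), so the p-quantile of ln T is μ + z_p·σ.
ln(22) = 3.091 and ln(35) = 3.555; z_{0.28} = -0.5828, z_{0.66} = 0.4125.
σ = (3.555 − 3.091)/(0.4125 − (-0.5828)) = 0.466.
μ = 3.091 − (-0.5828)·0.466 = 3.363.
E[T] = exp(μ + σ²/2) = exp(3.363 + 0.1088) = 32.2 minutes.

E[T] ≈ 32.2 minutes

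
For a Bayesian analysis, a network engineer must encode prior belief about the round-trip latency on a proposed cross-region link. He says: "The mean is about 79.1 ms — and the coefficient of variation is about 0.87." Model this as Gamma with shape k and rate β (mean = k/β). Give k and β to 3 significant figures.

k ≈ 1.32, β ≈ 0.0167

For Gamma(k, rate β): mean = k/β, variance = k/β², so CV = 1/√k.
CV = 0.87, hence k = 1/CV² = 1.32.
Then β = k/mean = 1.32/79.1 = 0.0167.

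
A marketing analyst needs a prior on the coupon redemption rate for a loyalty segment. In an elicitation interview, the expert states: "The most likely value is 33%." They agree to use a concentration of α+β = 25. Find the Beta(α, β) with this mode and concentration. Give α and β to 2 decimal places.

For α,β > 1 the Beta mode is (α−1)/(α+β−2). With α+β = 25, the mode is (α−1)/23.
Set (α−1)/23 = 0.33 → α = 1 + 0.33·23 = 8.59.
β = 25 − α = 16.41.

α = 8.59, β = 16.41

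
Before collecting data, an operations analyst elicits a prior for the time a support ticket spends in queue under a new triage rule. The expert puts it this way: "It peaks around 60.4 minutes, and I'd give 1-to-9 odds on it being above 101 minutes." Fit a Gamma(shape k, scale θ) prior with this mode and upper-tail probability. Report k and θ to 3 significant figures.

Gamma(k,θ) with k>1 has mode (k−1)θ, so θ = 60.4/(k−1).
Need P(X < 101) = 0.9 with θ tied to k this way. Start at k = 2, θ = 60.4: P(X<101) ≈ 0.498.
Too low — raise k to concentrate. Iterating converges to k ≈ 8.15.
Then θ = 60.4/(8.15−1) ≈ 8.45.

k ≈ 8.15, θ ≈ 8.45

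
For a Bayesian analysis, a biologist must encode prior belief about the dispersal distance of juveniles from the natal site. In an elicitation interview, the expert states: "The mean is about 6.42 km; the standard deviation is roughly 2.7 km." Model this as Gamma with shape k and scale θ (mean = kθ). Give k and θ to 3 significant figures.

For Gamma(k, scale θ): mean = kθ, variance = kθ², so CV = 1/√k.
CV = SD/mean = 2.7/6.42 = 0.4206, hence k = 1/CV² = 5.65.
Then θ = mean/k = 6.42/5.65 = 1.14.

k ≈ 5.65, θ ≈ 1.14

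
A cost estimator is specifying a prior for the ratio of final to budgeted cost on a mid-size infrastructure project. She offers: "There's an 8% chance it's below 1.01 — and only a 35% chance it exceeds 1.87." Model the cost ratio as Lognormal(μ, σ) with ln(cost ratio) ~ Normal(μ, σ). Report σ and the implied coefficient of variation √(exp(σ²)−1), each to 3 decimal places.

σ ≈ 0.344, CV ≈ 0.354

If T ~ Lognormal(μ,σ) then ln T ~ Normal(μ,σ), so the p-quantile of ln T is μ + z_p·σ.
ln(1.01) = 0.00995 and ln(1.87) = 0.6259; z_{0.08} = -1.405, z_{0.65} = 0.3853.
σ = (0.6259 − 0.00995)/(0.3853 − (-1.405)) = 0.344.
μ = 0.00995 − (-1.405)·0.344 = 0.493.
CV = √(exp(σ²)−1) = √(exp(0.1184)−1) = 0.354.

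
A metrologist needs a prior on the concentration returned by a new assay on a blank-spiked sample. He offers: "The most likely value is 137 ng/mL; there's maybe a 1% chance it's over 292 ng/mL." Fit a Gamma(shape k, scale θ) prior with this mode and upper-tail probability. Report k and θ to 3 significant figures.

k ≈ 9.47, θ ≈ 16.2

Gamma(k,θ) with k>1 has mode (k−1)θ, so θ = 137/(k−1).
Need P(X < 292) = 0.99 with θ tied to k this way. Start at k = 2, θ = 137: P(X<292) ≈ 0.628.
Too low — raise k to concentrate. Iterating converges to k ≈ 9.47.
Then θ = 137/(9.47−1) ≈ 16.2.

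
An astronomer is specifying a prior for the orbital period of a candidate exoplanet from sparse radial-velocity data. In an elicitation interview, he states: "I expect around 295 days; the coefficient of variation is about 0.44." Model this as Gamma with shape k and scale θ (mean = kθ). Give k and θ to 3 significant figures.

For Gamma(k, scale θ): mean = kθ, variance = kθ², so CV = 1/√k.
CV = 0.44, hence k = 1/CV² = 5.17.
Then θ = mean/k = 295/5.17 = 57.1.

k ≈ 5.17, θ ≈ 57.1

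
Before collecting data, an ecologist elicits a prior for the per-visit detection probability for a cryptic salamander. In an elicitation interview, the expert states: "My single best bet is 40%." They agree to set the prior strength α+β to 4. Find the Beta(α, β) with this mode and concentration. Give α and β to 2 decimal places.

For α,β > 1 the Beta mode is (α−1)/(α+β−2). With α+β = 4, the mode is (α−1)/2.
Set (α−1)/2 = 0.4 → α = 1 + 0.4·2 = 1.80.
β = 4 − α = 2.20.

α = 1.80, β = 2.20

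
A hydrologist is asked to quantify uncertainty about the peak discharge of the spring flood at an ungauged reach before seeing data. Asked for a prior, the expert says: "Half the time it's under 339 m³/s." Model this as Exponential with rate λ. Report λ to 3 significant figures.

Exponential median = ln 2 / λ, so λ = ln 2 / 339.0 = 0.00204.

λ ≈ 0.00204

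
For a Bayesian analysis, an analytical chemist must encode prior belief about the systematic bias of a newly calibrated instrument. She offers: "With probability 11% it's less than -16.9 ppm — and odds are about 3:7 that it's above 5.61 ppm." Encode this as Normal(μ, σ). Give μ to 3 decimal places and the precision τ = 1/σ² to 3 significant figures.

μ = -1.132, τ = 0.00605

The p-quantile of Normal(μ,σ) is μ + z_p·σ, with z_{0.11} = -1.227 and z_{0.7} = 0.5244.
Eliminate σ: μ = (z₂·x₁ − z₁·x₂)/(z₂ − z₁) = (0.5244·-16.9 − (-1.227)·5.61)/1.751 = -1.132.
Then σ = (x₂ − x₁)/(z₂ − z₁) = (5.61 − -16.9)/1.751 = 12.856.
Precision τ = 1/σ² = 1/12.86² = 0.00605.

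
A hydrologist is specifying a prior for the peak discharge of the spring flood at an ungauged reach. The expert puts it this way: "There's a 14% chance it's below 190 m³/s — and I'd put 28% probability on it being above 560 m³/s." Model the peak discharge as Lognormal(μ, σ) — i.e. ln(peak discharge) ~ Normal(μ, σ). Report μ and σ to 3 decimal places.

If T ~ Lognormal(μ,σ) then ln T ~ Normal(μ,σ), so the p-quantile of ln T is μ + z_p·σ.
ln(190) = 5.247 and ln(560) = 6.328; z_{0.14} = -1.08, z_{0.72} = 0.5828.
σ = (6.328 − 5.247)/(0.5828 − (-1.08)) = 0.650.
μ = 5.247 − (-1.08)·0.650 = 5.949.

μ ≈ 5.949, σ ≈ 0.650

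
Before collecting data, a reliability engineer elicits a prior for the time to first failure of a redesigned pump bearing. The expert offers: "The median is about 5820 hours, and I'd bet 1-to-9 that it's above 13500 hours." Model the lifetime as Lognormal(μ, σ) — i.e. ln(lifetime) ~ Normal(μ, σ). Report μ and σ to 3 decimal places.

If T ~ Lognormal(μ,σ) then ln T ~ Normal(μ,σ), so the p-quantile of ln T is μ + z_p·σ.
ln(5820) = 8.669 and ln(13500) = 9.51; z_{0.5} = 0, z_{0.9} = 1.282.
σ = (9.51 − 8.669)/(1.282 − (0)) = 0.657.
μ = 8.669 − (0)·0.657 = 8.669.

μ ≈ 8.669, σ ≈ 0.657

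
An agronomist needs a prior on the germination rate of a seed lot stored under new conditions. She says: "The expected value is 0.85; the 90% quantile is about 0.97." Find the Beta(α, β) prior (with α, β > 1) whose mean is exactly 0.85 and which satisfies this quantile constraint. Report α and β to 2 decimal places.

With mean 0.85 fixed, write α = 0.85s, β = 0.15s where s = α+β.
Need P(θ < 0.97) = 0.9 under Beta(0.85s, 0.15s). Normal approximation: (q−m)/√(m(1−m)/s) ≈ z_{0.9} = 1.28, so s ≈ 0.85·0.15·(1.28)²/(0.97−0.85)² = 14.5.
At s = 14.5: P(θ<0.97) ≈ 0.958. Adjusting to match 0.9 gives s ≈ 9.27.
So α = 0.85·9.27 ≈ 7.88, β = 0.15·9.27 ≈ 1.39.

α ≈ 7.88, β ≈ 1.39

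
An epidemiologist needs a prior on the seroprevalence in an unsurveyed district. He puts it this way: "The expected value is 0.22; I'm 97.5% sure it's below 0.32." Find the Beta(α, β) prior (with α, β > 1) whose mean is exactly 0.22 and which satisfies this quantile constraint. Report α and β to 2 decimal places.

α ≈ 16.42, β ≈ 58.20

With mean 0.22 fixed, write α = 0.22s, β = 0.78s where s = α+β.
Need P(θ < 0.32) = 0.975 under Beta(0.22s, 0.78s). Normal approximation: (q−m)/√(m(1−m)/s) ≈ z_{0.975} = 1.96, so s ≈ 0.22·0.78·(1.96)²/(0.32−0.22)² = 65.9.
At s = 65.9: P(θ<0.32) ≈ 0.968. Adjusting to match 0.975 gives s ≈ 74.62.
So α = 0.22·74.62 ≈ 16.42, β = 0.78·74.62 ≈ 58.20.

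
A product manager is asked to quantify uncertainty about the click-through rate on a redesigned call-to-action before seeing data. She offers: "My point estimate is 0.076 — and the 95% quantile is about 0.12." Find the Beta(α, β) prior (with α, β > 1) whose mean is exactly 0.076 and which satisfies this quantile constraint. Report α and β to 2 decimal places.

With mean 0.076 fixed, write α = 0.076s, β = 0.924s where s = α+β.
Need P(θ < 0.12) = 0.95 under Beta(0.076s, 0.924s). Normal approximation: (q−m)/√(m(1−m)/s) ≈ z_{0.95} = 1.64, so s ≈ 0.076·0.924·(1.64)²/(0.12−0.076)² = 98.1.
At s = 98.1: P(θ<0.12) ≈ 0.937. Adjusting to match 0.95 gives s ≈ 116.27.
So α = 0.076·116.27 ≈ 8.84, β = 0.924·116.27 ≈ 107.44.

α ≈ 8.84, β ≈ 107.44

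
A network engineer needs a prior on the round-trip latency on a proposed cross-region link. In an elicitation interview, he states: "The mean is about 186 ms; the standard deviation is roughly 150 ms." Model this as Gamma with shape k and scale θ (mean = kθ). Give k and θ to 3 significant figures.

For Gamma(k, scale θ): mean = kθ, variance = kθ², so CV = 1/√k.
CV = SD/mean = 150/186 = 0.8065, hence k = 1/CV² = 1.54.
Then θ = mean/k = 186/1.54 = 121.

k ≈ 1.54, θ ≈ 121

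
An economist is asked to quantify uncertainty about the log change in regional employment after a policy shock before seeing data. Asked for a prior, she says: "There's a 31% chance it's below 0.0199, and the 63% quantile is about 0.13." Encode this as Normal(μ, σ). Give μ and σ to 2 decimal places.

μ = 0.09, σ = 0.13

For Normal(μ,σ), the p-quantile is μ + z_p·σ. Here z_{0.31} = -0.4959, z_{0.63} = 0.3319.
So 0.0199 = μ − 0.4959σ and 0.13 = μ + 0.3319σ.
Subtracting: σ = (0.13 − 0.0199)/(0.3319 − (-0.4959)) = 0.13.
Then μ = 0.0199 − (-0.4959)·0.13 = 0.09.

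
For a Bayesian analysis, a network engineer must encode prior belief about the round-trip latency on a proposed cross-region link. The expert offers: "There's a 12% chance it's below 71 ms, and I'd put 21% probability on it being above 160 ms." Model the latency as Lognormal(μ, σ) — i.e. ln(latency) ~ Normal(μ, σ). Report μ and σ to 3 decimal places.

μ ≈ 4.744, σ ≈ 0.410

If T ~ Lognormal(μ,σ) then ln T ~ Normal(μ,σ), so the p-quantile of ln T is μ + z_p·σ.
ln(71) = 4.263 and ln(160) = 5.075; z_{0.12} = -1.175, z_{0.79} = 0.8064.
σ = (5.075 − 4.263)/(0.8064 − (-1.175)) = 0.410.
μ = 4.263 − (-1.175)·0.410 = 4.744.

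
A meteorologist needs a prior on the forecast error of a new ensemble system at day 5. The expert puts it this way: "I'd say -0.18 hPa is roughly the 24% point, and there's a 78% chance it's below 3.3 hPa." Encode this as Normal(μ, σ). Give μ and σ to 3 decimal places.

μ = 1.482, σ = 2.354

The p-quantile of Normal(μ,σ) is μ + z_p·σ, with z_{0.24} = -0.7063 and z_{0.78} = 0.7722.
Eliminate σ: μ = (z₂·x₁ − z₁·x₂)/(z₂ − z₁) = (0.7722·-0.18 − (-0.7063)·3.3)/1.478 = 1.482.
Then σ = (x₂ − x₁)/(z₂ − z₁) = (3.3 − -0.18)/1.478 = 2.354.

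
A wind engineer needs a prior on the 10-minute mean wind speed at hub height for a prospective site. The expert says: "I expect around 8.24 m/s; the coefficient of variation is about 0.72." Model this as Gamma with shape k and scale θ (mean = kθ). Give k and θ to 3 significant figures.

k ≈ 1.93, θ ≈ 4.27

For Gamma(k, scale θ): mean = kθ, variance = kθ², so CV = 1/√k.
CV = 0.72, hence k = 1/CV² = 1.93.
Then θ = mean/k = 8.24/1.93 = 4.27.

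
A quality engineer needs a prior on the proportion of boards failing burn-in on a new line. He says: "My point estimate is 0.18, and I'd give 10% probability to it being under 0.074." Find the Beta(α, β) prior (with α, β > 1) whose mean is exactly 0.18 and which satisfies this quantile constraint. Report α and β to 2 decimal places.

α ≈ 3.10, β ≈ 14.13

With mean 0.18 fixed, write α = 0.18s, β = 0.82s where s = α+β.
Need P(θ < 0.074) = 0.1 under Beta(0.18s, 0.82s). Normal approximation: (q−m)/√(m(1−m)/s) ≈ z_{0.1} = -1.28, so s ≈ 0.18·0.82·(-1.28)²/(0.074−0.18)² = 21.6.
At s = 21.6: P(θ<0.074) ≈ 0.071. Adjusting to match 0.1 gives s ≈ 17.23.
So α = 0.18·17.23 ≈ 3.10, β = 0.82·17.23 ≈ 14.13.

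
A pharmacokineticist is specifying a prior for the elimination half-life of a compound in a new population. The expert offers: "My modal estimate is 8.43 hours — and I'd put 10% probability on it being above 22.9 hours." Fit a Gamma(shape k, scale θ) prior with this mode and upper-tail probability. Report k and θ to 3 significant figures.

k ≈ 2.92, θ ≈ 4.4

Gamma(k,θ) with k>1 has mode (k−1)θ, so θ = 8.43/(k−1).
Need P(X < 22.9) = 0.9 with θ tied to k this way. Start at k = 2, θ = 8.43: P(X<22.9) ≈ 0.754.
Too low — raise k to concentrate. Iterating converges to k ≈ 2.92.
Then θ = 8.43/(2.92−1) ≈ 4.4.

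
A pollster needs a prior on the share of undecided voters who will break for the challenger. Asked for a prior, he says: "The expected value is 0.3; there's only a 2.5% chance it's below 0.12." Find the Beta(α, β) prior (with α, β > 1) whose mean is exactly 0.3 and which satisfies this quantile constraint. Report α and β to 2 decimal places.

α ≈ 5.53, β ≈ 12.91

With mean 0.3 fixed, write α = 0.3s, β = 0.7s where s = α+β.
Need P(θ < 0.12) = 0.025 under Beta(0.3s, 0.7s). Normal approximation: (q−m)/√(m(1−m)/s) ≈ z_{0.025} = -1.96, so s ≈ 0.3·0.7·(-1.96)²/(0.12−0.3)² = 24.9.
At s = 24.9: P(θ<0.12) ≈ 0.011. Adjusting to match 0.025 gives s ≈ 18.44.
So α = 0.3·18.44 ≈ 5.53, β = 0.7·18.44 ≈ 12.91.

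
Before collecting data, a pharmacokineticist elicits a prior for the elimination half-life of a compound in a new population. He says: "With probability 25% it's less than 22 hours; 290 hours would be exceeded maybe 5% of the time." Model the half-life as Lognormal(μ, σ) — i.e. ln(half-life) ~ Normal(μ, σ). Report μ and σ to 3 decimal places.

If T ~ Lognormal(μ,σ) then ln T ~ Normal(μ,σ), so the p-quantile of ln T is μ + z_p·σ.
ln(22) = 3.091 and ln(290) = 5.67; z_{0.25} = -0.6745, z_{0.95} = 1.645.
σ = (5.67 − 3.091)/(1.645 − (-0.6745)) = 1.112.
μ = 3.091 − (-0.6745)·1.112 = 3.841.

μ ≈ 3.841, σ ≈ 1.112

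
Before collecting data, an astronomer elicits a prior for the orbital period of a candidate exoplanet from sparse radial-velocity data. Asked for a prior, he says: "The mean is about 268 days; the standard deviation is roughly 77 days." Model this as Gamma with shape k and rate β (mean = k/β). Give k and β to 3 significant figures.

k ≈ 12.1, β ≈ 0.0452

For Gamma(k, rate β): mean = k/β, variance = k/β², so CV = 1/√k.
CV = SD/mean = 77/268 = 0.2873, hence k = 1/CV² = 12.1.
Then β = k/mean = 12.1/268 = 0.0452.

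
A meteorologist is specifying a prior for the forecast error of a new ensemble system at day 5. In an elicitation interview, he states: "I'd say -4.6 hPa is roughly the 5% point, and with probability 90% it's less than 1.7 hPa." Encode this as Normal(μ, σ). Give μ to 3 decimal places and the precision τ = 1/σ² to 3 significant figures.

μ = -1.059, τ = 0.216

For Normal(μ,σ), the p-quantile is μ + z_p·σ. Here z_{0.05} = -1.645, z_{0.9} = 1.282.
So -4.6 = μ − 1.645σ and 1.7 = μ + 1.282σ.
Subtracting: σ = (1.7 − -4.6)/(1.282 − (-1.645)) = 2.153.
Then μ = -4.6 − (-1.645)·2.153 = -1.059.
Precision τ = 1/σ² = 1/2.153² = 0.216.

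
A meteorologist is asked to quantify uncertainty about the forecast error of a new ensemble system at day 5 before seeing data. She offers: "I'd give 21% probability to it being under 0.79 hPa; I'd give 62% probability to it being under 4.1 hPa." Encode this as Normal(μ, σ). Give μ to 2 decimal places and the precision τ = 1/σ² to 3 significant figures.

The p-quantile of Normal(μ,σ) is μ + z_p·σ, with z_{0.21} = -0.8064 and z_{0.62} = 0.3055.
Eliminate σ: μ = (z₂·x₁ − z₁·x₂)/(z₂ − z₁) = (0.3055·0.79 − (-0.8064)·4.1)/1.112 = 3.19.
Then σ = (x₂ − x₁)/(z₂ − z₁) = (4.1 − 0.79)/1.112 = 2.98.
Precision τ = 1/σ² = 1/2.977² = 0.113.

μ = 3.19, τ = 0.113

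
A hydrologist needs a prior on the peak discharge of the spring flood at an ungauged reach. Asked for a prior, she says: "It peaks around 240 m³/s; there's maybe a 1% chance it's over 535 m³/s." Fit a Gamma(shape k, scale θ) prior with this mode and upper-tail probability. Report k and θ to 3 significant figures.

k ≈ 8.48, θ ≈ 32.1

Gamma(k,θ) with k>1 has mode (k−1)θ, so θ = 240/(k−1).
Need P(X < 535) = 0.99 with θ tied to k this way. Start at k = 2, θ = 240: P(X<535) ≈ 0.652.
Too low — raise k to concentrate. Iterating converges to k ≈ 8.48.
Then θ = 240/(8.48−1) ≈ 32.1.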